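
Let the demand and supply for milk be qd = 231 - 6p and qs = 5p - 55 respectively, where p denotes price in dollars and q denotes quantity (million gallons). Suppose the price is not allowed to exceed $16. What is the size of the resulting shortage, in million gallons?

110

Setting quantity demanded equal to quantity supplied, 231 - 6p = 5p - 55, gives p* = 26 and q* = 75.
Because the ceiling (16) lies below the market-clearing price, it is binding.
At p = 16: qd = 231 - 6·16 = 135 and qs = 5·16 - 55 = 25.
Shortage = qd - qs = 135 - 25 = 110.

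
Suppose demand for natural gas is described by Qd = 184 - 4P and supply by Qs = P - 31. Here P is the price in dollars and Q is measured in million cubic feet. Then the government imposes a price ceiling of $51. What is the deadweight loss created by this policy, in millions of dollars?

Without the control the market clears where 184 - 4P = P - 31, i.e. P* = 43 and Q* = 12.
Since 51 is above P* = 43, the ceiling does not bind and the free-market outcome prevails.
Since the control does not bind, no trades are prevented and deadweight loss is zero.

0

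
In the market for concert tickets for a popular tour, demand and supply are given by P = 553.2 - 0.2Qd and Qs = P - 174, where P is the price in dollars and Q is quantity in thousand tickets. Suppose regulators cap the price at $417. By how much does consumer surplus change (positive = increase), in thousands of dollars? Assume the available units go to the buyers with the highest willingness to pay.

17206.1

Rearranging demand gives Qd = 2766 - 5P. In a free market, 2766 - 5P = P - 174 gives the equilibrium P* = 490, Q* = 316.
Because the ceiling (417) lies below the market-clearing price, it is binding.
At P = 417: Qd = 2766 - 5·417 = 681 and Qs = 417 - 174 = 243.
Consumer surplus without the control is ½ · (553.2 - 490) · 316 = 9985.6.
With the ceiling, 243 units are sold at 417 (assume they go to the highest-value buyers). The demand price at Q = 243 is 504.6, so CS = ½ · [(553.2 - 417) + (504.6 - 417)] · 243 = 27191.7.
Change in consumer surplus = 27191.7 - 9985.6 = 17206.1.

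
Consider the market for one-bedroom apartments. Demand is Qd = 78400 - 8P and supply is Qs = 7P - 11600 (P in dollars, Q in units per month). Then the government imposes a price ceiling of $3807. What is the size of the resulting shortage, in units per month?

Equilibrium: 78400 - 8P = 7P - 11600, so 90000 = 15P and P* = 6000, Q* = 30400.
The ceiling of 3807 is below the equilibrium price 6000, so it binds.
At P = 3807: Qd = 78400 - 8·3807 = 47944 and Qs = 7·3807 - 11600 = 15049.
Shortage = Qd - Qs = 47944 - 15049 = 32895.

32895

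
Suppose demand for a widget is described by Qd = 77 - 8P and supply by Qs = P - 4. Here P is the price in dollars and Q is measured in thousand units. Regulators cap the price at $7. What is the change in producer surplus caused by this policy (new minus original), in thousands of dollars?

Without the control the market clears where 77 - 8P = P - 4, i.e. P* = 9 and Q* = 5.
Since 7 < 9, the ceiling is binding.
At P = 7: Qd = 77 - 8·7 = 21 and Qs = 7 - 4 = 3.
Producer surplus without the control is ½ · (9 - 4) · 5 = 12.5.
With the ceiling, producers sell 3 units at 7, so PS = ½ · (7 - 4) · 3 = 4.5.
Change in producer surplus = 4.5 - 12.5 = -8.

-8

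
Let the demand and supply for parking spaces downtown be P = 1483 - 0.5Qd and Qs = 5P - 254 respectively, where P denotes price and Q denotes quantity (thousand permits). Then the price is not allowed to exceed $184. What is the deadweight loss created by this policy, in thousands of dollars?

666540

Rearranging demand gives Qd = 2966 - 2P. Without the control the market clears where 2966 - 2P = 5P - 254, i.e. P* = 460 and Q* = 2046.
The ceiling of 184 is below the equilibrium price 460, so it binds.
At P = 184: Qd = 2966 - 2·184 = 2598 and Qs = 5·184 - 254 = 666.
Quantity traded falls to 666. At Q = 666 the demand price is (2966 - 666)/2 = 1150 and the supply price is (254 + 666)/5 = 184.
Deadweight loss = ½ · (1150 - 184) · (2046 - 666) = ½ · 966 · 1380 = 666540.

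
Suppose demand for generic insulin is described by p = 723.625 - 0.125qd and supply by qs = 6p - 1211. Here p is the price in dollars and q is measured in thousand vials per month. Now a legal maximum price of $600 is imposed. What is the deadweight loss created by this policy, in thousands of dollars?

Rearranging demand gives qd = 5789 - 8p. Setting quantity demanded equal to quantity supplied, 5789 - 8p = 6p - 1211, gives p* = 500 and q* = 1789.
The ceiling of 600 is above the equilibrium price 500, so it is not binding; the market clears at p* = 500, q* = 1789.
Since the control does not bind, no trades are prevented and deadweight loss is zero.

0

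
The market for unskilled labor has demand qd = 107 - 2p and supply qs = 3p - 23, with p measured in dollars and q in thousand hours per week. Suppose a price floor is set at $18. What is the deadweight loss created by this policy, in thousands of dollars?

In a free market, 107 - 2p = 3p - 23 gives the equilibrium p* = 26, q* = 55.
Since 18 is below p* = 26, the floor does not bind and the free-market outcome prevails.
Since the control does not bind, no trades are prevented and deadweight loss is zero.

0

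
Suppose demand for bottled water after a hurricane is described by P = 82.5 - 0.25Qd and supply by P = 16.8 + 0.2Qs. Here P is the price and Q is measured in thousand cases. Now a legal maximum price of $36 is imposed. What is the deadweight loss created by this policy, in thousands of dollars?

Rearranging demand gives Qd = 330 - 4P; rearranging supply gives Qs = 5P - 84. In a free market, 330 - 4P = 5P - 84 gives the equilibrium P* = 46, Q* = 146.
Because the ceiling (36) lies below the market-clearing price, it is binding.
At P = 36: Qd = 330 - 4·36 = 186 and Qs = 5·36 - 84 = 96.
Quantity traded falls to 96. At Q = 96 the demand price is (330 - 96)/4 = 58.5 and the supply price is (84 + 96)/5 = 36.
Deadweight loss = ½ · (58.5 - 36) · (146 - 96) = ½ · 22.5 · 50 = 562.5.

562.5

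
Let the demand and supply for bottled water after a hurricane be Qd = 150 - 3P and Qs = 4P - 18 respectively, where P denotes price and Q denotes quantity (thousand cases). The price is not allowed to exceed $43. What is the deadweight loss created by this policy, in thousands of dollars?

0

Setting quantity demanded equal to quantity supplied, 150 - 3P = 4P - 18, gives P* = 24 and Q* = 78.
The ceiling of 43 is above the equilibrium price 24, so it is not binding; the market clears at P* = 24, Q* = 78.
Since the control does not bind, no trades are prevented and deadweight loss is zero.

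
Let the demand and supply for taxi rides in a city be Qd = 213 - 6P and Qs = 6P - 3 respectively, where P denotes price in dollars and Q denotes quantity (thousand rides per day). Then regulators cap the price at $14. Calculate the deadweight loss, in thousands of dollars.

Without the control the market clears where 213 - 6P = 6P - 3, i.e. P* = 18 and Q* = 105.
Because the ceiling (14) lies below the market-clearing price, it is binding.
At P = 14: Qd = 213 - 6·14 = 129 and Qs = 6·14 - 3 = 81.
Quantity traded falls to 81. At Q = 81 the demand price is (213 - 81)/6 = 22 and the supply price is (3 + 81)/6 = 14.
Deadweight loss = ½ · (22 - 14) · (105 - 81) = ½ · 8 · 24 = 96.

96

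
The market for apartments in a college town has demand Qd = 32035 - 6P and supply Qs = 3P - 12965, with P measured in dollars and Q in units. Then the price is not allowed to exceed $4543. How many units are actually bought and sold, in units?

664

Without the control the market clears where 32035 - 6P = 3P - 12965, i.e. P* = 5000 and Q* = 2035.
Since 4543 < 5000, the ceiling is binding.
At P = 4543: Qd = 32035 - 6·4543 = 4777 and Qs = 3·4543 - 12965 = 664.
The quantity actually transacted is the short side, supply: 664.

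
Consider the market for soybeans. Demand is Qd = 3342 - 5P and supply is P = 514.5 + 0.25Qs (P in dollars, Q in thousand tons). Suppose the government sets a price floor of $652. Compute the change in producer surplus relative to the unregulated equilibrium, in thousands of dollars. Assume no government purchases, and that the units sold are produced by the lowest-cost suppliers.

Rearranging supply gives Qs = 4P - 2058. Without the control the market clears where 3342 - 5P = 4P - 2058, i.e. P* = 600 and Q* = 342.
The floor of 652 is above the equilibrium price 600, so it binds.
At P = 652: Qd = 3342 - 5·652 = 82 and Qs = 4·652 - 2058 = 550.
Producer surplus without the control is ½ · (600 - 514.5) · 342 = 14620.5.
With the floor, 82 units are sold at 652. The supply price at Q = 82 is 535, so PS = ½ · [(652 - 514.5) + (652 - 535)] · 82 = 10434.5.
Change in producer surplus = 10434.5 - 14620.5 = -4186.

-4186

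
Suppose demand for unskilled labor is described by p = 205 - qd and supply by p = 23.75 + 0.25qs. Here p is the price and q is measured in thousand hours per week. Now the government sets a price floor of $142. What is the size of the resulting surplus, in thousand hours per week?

410

Rearranging demand gives qd = 205 - p; rearranging supply gives qs = 4p - 95. Without the control the market clears where 205 - p = 4p - 95, i.e. p* = 60 and q* = 145.
Because the floor (142) lies above the market-clearing price, it is binding.
At p = 142: qd = 205 - 142 = 63 and qs = 4·142 - 95 = 473.
Surplus = qs - qd = 473 - 63 = 410.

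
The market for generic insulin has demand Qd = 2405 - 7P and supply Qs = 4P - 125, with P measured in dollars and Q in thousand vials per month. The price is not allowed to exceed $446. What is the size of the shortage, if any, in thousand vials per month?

0

Without the control the market clears where 2405 - 7P = 4P - 125, i.e. P* = 230 and Q* = 795.
The ceiling of 446 is above the equilibrium price 230, so it is not binding; the market clears at P* = 230, Q* = 795.
Since the control does not bind, there is no shortage.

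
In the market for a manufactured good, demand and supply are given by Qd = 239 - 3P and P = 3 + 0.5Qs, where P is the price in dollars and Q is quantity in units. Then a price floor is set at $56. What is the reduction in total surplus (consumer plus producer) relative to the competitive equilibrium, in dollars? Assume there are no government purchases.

Rearranging supply gives Qs = 2P - 6. Equilibrium: 239 - 3P = 2P - 6, so 245 = 5P and P* = 49, Q* = 92.
The floor of 56 is above the equilibrium price 49, so it binds.
At P = 56: Qd = 239 - 3·56 = 71 and Qs = 2·56 - 6 = 106.
Quantity traded falls to 71. At Q = 71 the demand price is (239 - 71)/3 = 56 and the supply price is (6 + 71)/2 = 38.5.
Deadweight loss = ½ · (56 - 38.5) · (92 - 71) = ½ · 17.5 · 21 = 183.75.

183.75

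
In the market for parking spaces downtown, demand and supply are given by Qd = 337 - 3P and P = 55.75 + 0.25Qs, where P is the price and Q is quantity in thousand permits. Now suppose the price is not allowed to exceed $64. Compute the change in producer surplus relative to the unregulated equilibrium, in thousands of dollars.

-1040

Rearranging supply gives Qs = 4P - 223. Equilibrium: 337 - 3P = 4P - 223, so 560 = 7P and P* = 80, Q* = 97.
The ceiling of 64 is below the equilibrium price 80, so it binds.
At P = 64: Qd = 337 - 3·64 = 145 and Qs = 4·64 - 223 = 33.
Producer surplus without the control is ½ · (80 - 55.75) · 97 = 1176.125.
With the ceiling, producers sell 33 units at 64, so PS = ½ · (64 - 55.75) · 33 = 136.125.
Change in producer surplus = 136.125 - 1176.125 = -1040.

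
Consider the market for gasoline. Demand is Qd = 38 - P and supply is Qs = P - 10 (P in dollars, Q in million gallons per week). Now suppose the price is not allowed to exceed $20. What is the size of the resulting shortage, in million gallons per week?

In a free market, 38 - P = P - 10 gives the equilibrium P* = 24, Q* = 14.
Because the ceiling (20) lies below the market-clearing price, it is binding.
At P = 20: Qd = 38 - 20 = 18 and Qs = 20 - 10 = 10.
Shortage = Qd - Qs = 18 - 10 = 8.

8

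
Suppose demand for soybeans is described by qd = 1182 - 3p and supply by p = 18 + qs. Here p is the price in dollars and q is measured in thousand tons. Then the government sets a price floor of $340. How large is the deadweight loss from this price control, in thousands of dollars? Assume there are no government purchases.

Rearranging supply gives qs = p - 18. Setting quantity demanded equal to quantity supplied, 1182 - 3p = p - 18, gives p* = 300 and q* = 282.
Since 340 > 300, the floor is binding.
At p = 340: qd = 1182 - 3·340 = 162 and qs = 340 - 18 = 322.
Quantity traded falls to 162. At q = 162 the demand price is (1182 - 162)/3 = 340 and the supply price is 18 + 162 = 180.
Deadweight loss = ½ · (340 - 180) · (282 - 162) = ½ · 160 · 120 = 9600.

9600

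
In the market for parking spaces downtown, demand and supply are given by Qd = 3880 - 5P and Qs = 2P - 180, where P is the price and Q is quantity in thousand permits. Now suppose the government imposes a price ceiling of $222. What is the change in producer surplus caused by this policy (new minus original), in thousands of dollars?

-222676

In a free market, 3880 - 5P = 2P - 180 gives the equilibrium P* = 580, Q* = 980.
Because the ceiling (222) lies below the market-clearing price, it is binding.
At P = 222: Qd = 3880 - 5·222 = 2770 and Qs = 2·222 - 180 = 264.
Producer surplus without the control is ½ · (580 - 90) · 980 = 240100.
With the ceiling, producers sell 264 units at 222, so PS = ½ · (222 - 90) · 264 = 17424.
Change in producer surplus = 17424 - 240100 = -222676.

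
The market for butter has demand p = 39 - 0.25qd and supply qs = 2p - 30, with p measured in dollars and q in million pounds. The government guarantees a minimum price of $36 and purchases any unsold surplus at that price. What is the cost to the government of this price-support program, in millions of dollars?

1080

Rearranging demand gives qd = 156 - 4p. Without the control the market clears where 156 - 4p = 2p - 30, i.e. p* = 31 and q* = 32.
Because the floor (36) lies above the market-clearing price, it is binding.
At p = 36: qd = 156 - 4·36 = 12 and qs = 2·36 - 30 = 42.
Surplus = qs - qd = 30.
Government expenditure = surplus × support price = 30 × 36 = 1080.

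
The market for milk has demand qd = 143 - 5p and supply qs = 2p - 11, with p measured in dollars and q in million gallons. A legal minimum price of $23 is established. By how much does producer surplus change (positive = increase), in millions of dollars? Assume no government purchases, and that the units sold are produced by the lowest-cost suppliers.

21.75

Setting quantity demanded equal to quantity supplied, 143 - 5p = 2p - 11, gives p* = 22 and q* = 33.
Because the floor (23) lies above the market-clearing price, it is binding.
At p = 23: qd = 143 - 5·23 = 28 and qs = 2·23 - 11 = 35.
Producer surplus without the control is ½ · (22 - 5.5) · 33 = 272.25.
With the floor, 28 units are sold at 23. The supply price at q = 28 is 19.5, so PS = ½ · [(23 - 5.5) + (23 - 19.5)] · 28 = 294.
Change in producer surplus = 294 - 272.25 = 21.75.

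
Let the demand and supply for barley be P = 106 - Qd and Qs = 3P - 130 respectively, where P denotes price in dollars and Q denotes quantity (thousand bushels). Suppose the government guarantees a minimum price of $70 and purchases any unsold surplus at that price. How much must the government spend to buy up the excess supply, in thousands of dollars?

Rearranging demand gives Qd = 106 - P. Setting quantity demanded equal to quantity supplied, 106 - P = 3P - 130, gives P* = 59 and Q* = 47.
Since 70 > 59, the floor is binding.
At P = 70: Qd = 106 - 70 = 36 and Qs = 3·70 - 130 = 80.
Surplus = Qs - Qd = 44.
Government expenditure = surplus × support price = 44 × 70 = 3080.

3080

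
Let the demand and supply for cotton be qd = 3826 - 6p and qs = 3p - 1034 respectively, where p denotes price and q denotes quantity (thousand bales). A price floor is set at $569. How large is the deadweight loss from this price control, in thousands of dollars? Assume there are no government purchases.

Setting quantity demanded equal to quantity supplied, 3826 - 6p = 3p - 1034, gives p* = 540 and q* = 586.
The floor of 569 is above the equilibrium price 540, so it binds.
At p = 569: qd = 3826 - 6·569 = 412 and qs = 3·569 - 1034 = 673.
Quantity traded falls to 412. At q = 412 the demand price is (3826 - 412)/6 = 569 and the supply price is (1034 + 412)/3 = 482.
Deadweight loss = ½ · (569 - 482) · (586 - 412) = ½ · 87 · 174 = 7569.

7569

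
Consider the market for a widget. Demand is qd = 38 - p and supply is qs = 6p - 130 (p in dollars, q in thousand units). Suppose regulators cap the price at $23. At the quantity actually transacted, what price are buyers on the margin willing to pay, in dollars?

Setting quantity demanded equal to quantity supplied, 38 - p = 6p - 130, gives p* = 24 and q* = 14.
Since 23 < 24, the ceiling is binding.
At p = 23: qd = 38 - 23 = 15 and qs = 6·23 - 130 = 8.
Only 8 units reach the market. On the demand curve, the marginal buyer's willingness to pay at q = 8 is (38 - 8) = 30.

30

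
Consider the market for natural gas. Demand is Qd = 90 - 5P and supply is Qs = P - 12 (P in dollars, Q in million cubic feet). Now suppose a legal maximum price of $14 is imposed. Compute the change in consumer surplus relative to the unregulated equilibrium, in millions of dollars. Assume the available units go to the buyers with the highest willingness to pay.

Equilibrium: 90 - 5P = P - 12, so 102 = 6P and P* = 17, Q* = 5.
The ceiling of 14 is below the equilibrium price 17, so it binds.
At P = 14: Qd = 90 - 5·14 = 20 and Qs = 14 - 12 = 2.
Consumer surplus without the control is ½ · (18 - 17) · 5 = 2.5.
With the ceiling, 2 units are sold at 14 (assume they go to the highest-value buyers). The demand price at Q = 2 is 17.6, so CS = ½ · [(18 - 14) + (17.6 - 14)] · 2 = 7.6.
Change in consumer surplus = 7.6 - 2.5 = 5.1.

5.1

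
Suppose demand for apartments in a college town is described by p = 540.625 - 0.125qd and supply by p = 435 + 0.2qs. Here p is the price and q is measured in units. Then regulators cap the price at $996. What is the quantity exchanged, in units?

Rearranging demand gives qd = 4325 - 8p; rearranging supply gives qs = 5p - 2175. Setting quantity demanded equal to quantity supplied, 4325 - 8p = 5p - 2175, gives p* = 500 and q* = 325.
Since 996 is above p* = 500, the ceiling does not bind and the free-market outcome prevails.

325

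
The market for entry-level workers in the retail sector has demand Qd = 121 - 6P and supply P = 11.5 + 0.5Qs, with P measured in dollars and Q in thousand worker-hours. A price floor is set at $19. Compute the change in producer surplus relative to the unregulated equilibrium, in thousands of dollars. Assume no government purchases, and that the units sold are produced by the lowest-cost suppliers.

-2

Rearranging supply gives Qs = 2P - 23. In a free market, 121 - 6P = 2P - 23 gives the equilibrium P* = 18, Q* = 13.
Because the floor (19) lies above the market-clearing price, it is binding.
At P = 19: Qd = 121 - 6·19 = 7 and Qs = 2·19 - 23 = 15.
Producer surplus without the control is ½ · (18 - 11.5) · 13 = 42.25.
With the floor, 7 units are sold at 19. The supply price at Q = 7 is 15, so PS = ½ · [(19 - 11.5) + (19 - 15)] · 7 = 40.25.
Change in producer surplus = 40.25 - 42.25 = -2.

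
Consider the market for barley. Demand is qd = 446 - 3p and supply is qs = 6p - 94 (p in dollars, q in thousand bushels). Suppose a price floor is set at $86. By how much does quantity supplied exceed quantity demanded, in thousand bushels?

234

In a free market, 446 - 3p = 6p - 94 gives the equilibrium p* = 60, q* = 266.
Since 86 > 60, the floor is binding.
At p = 86: qd = 446 - 3·86 = 188 and qs = 6·86 - 94 = 422.
Surplus = qs - qd = 422 - 188 = 234.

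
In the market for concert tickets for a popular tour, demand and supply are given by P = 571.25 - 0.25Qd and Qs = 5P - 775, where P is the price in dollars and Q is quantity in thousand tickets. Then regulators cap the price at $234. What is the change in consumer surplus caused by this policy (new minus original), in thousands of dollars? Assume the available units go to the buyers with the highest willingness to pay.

6757.5

Rearranging demand gives Qd = 2285 - 4P. Setting quantity demanded equal to quantity supplied, 2285 - 4P = 5P - 775, gives P* = 340 and Q* = 925.
Since 234 < 340, the ceiling is binding.
At P = 234: Qd = 2285 - 4·234 = 1349 and Qs = 5·234 - 775 = 395.
Consumer surplus without the control is ½ · (571.25 - 340) · 925 = 106953.125.
With the ceiling, 395 units are sold at 234 (assume they go to the highest-value buyers). The demand price at Q = 395 is 472.5, so CS = ½ · [(571.25 - 234) + (472.5 - 234)] · 395 = 113710.625.
Change in consumer surplus = 113710.625 - 106953.125 = 6757.5.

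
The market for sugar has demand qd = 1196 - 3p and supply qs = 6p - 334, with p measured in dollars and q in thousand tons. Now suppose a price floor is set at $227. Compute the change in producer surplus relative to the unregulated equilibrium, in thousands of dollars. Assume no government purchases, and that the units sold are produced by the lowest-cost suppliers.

26918.25

Without the control the market clears where 1196 - 3p = 6p - 334, i.e. p* = 170 and q* = 686.
Because the floor (227) lies above the market-clearing price, it is binding.
At p = 227: qd = 1196 - 3·227 = 515 and qs = 6·227 - 334 = 1028.
Producer surplus without the control is ½ · (170 - 167/3) · 686 = 117649/3.
With the floor, 515 units are sold at 227. The supply price at q = 515 is 141.5, so PS = ½ · [(227 - 167/3) + (227 - 141.5)] · 515 = 793615/12.
Change in producer surplus = 793615/12 - 117649/3 = 26918.25.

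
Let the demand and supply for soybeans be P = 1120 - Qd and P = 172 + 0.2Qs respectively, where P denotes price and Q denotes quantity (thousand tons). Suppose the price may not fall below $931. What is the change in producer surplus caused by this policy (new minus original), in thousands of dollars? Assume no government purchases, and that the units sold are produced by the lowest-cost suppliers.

Rearranging demand gives Qd = 1120 - P; rearranging supply gives Qs = 5P - 860. Equilibrium: 1120 - P = 5P - 860, so 1980 = 6P and P* = 330, Q* = 790.
The floor of 931 is above the equilibrium price 330, so it binds.
At P = 931: Qd = 1120 - 931 = 189 and Qs = 5·931 - 860 = 3795.
Producer surplus without the control is ½ · (330 - 172) · 790 = 62410.
With the floor, 189 units are sold at 931. The supply price at Q = 189 is 209.8, so PS = ½ · [(931 - 172) + (931 - 209.8)] · 189 = 139878.9.
Change in producer surplus = 139878.9 - 62410 = 77468.9.

77468.9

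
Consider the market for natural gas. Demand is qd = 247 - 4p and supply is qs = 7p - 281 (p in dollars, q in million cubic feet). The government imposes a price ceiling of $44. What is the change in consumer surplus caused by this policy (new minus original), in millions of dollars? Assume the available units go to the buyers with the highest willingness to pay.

10

Setting quantity demanded equal to quantity supplied, 247 - 4p = 7p - 281, gives p* = 48 and q* = 55.
Since 44 < 48, the ceiling is binding.
At p = 44: qd = 247 - 4·44 = 71 and qs = 7·44 - 281 = 27.
Consumer surplus without the control is ½ · (61.75 - 48) · 55 = 378.125.
With the ceiling, 27 units are sold at 44 (assume they go to the highest-value buyers). The demand price at q = 27 is 55, so CS = ½ · [(61.75 - 44) + (55 - 44)] · 27 = 388.125.
Change in consumer surplus = 388.125 - 378.125 = 10.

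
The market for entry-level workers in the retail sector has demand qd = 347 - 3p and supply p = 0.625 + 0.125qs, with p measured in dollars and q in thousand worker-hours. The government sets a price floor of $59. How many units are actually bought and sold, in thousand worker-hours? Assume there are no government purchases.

170

Rearranging supply gives qs = 8p - 5. In a free market, 347 - 3p = 8p - 5 gives the equilibrium p* = 32, q* = 251.
Because the floor (59) lies above the market-clearing price, it is binding.
At p = 59: qd = 347 - 3·59 = 170 and qs = 8·59 - 5 = 467.
The quantity actually transacted is the short side, demand: 170.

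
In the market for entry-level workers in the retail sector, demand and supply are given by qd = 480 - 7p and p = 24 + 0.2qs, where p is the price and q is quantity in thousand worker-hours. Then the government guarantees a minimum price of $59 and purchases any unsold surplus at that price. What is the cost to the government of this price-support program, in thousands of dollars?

6372

Rearranging supply gives qs = 5p - 120. In a free market, 480 - 7p = 5p - 120 gives the equilibrium p* = 50, q* = 130.
Because the floor (59) lies above the market-clearing price, it is binding.
At p = 59: qd = 480 - 7·59 = 67 and qs = 5·59 - 120 = 175.
Surplus = qs - qd = 108.
Government expenditure = surplus × support price = 108 × 59 = 6372.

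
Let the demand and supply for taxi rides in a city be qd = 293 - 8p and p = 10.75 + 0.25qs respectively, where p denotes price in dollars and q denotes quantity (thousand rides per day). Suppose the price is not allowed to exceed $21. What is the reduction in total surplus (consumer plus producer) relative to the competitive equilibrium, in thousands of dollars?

147

Rearranging supply gives qs = 4p - 43. In a free market, 293 - 8p = 4p - 43 gives the equilibrium p* = 28, q* = 69.
The ceiling of 21 is below the equilibrium price 28, so it binds.
At p = 21: qd = 293 - 8·21 = 125 and qs = 4·21 - 43 = 41.
Quantity traded falls to 41. At q = 41 the demand price is (293 - 41)/8 = 31.5 and the supply price is (43 + 41)/4 = 21.
Deadweight loss = ½ · (31.5 - 21) · (69 - 41) = ½ · 10.5 · 28 = 147.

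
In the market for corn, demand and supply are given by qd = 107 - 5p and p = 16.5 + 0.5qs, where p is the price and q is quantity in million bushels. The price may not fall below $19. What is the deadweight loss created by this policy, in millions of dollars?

0

Rearranging supply gives qs = 2p - 33. Without the control the market clears where 107 - 5p = 2p - 33, i.e. p* = 20 and q* = 7.
Since 19 is below p* = 20, the floor does not bind and the free-market outcome prevails.
Since the control does not bind, no trades are prevented and deadweight loss is zero.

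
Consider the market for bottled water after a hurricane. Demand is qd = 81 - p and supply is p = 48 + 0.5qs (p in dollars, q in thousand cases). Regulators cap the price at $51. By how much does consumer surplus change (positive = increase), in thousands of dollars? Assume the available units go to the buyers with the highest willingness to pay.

Rearranging supply gives qs = 2p - 96. Equilibrium: 81 - p = 2p - 96, so 177 = 3p and p* = 59, q* = 22.
Since 51 < 59, the ceiling is binding.
At p = 51: qd = 81 - 51 = 30 and qs = 2·51 - 96 = 6.
Consumer surplus without the control is ½ · (81 - 59) · 22 = 242.
With the ceiling, 6 units are sold at 51 (assume they go to the highest-value buyers). The demand price at q = 6 is 75, so CS = ½ · [(81 - 51) + (75 - 51)] · 6 = 162.
Change in consumer surplus = 162 - 242 = -80.

-80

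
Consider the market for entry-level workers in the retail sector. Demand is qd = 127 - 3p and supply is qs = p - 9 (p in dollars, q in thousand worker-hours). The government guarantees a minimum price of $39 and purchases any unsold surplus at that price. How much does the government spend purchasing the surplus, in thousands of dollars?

Setting quantity demanded equal to quantity supplied, 127 - 3p = p - 9, gives p* = 34 and q* = 25.
The floor of 39 is above the equilibrium price 34, so it binds.
At p = 39: qd = 127 - 3·39 = 10 and qs = 39 - 9 = 30.
Surplus = qs - qd = 20.
Government expenditure = surplus × support price = 20 × 39 = 780.

780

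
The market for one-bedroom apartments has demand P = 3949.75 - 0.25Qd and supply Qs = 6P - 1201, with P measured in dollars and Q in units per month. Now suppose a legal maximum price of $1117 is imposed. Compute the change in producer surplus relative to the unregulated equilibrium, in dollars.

-4226750

Rearranging demand gives Qd = 15799 - 4P. Without the control the market clears where 15799 - 4P = 6P - 1201, i.e. P* = 1700 and Q* = 8999.
Because the ceiling (1117) lies below the market-clearing price, it is binding.
At P = 1117: Qd = 15799 - 4·1117 = 11331 and Qs = 6·1117 - 1201 = 5501.
Producer surplus without the control is ½ · (1700 - 1201/6) · 8999 = 80982001/12.
With the ceiling, producers sell 5501 units at 1117, so PS = ½ · (1117 - 1201/6) · 5501 = 30261001/12.
Change in producer surplus = 30261001/12 - 80982001/12 = -4226750.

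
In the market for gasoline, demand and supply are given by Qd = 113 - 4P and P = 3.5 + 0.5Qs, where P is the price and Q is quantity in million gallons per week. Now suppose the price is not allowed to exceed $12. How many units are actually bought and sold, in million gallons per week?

17

Rearranging supply gives Qs = 2P - 7. Without the control the market clears where 113 - 4P = 2P - 7, i.e. P* = 20 and Q* = 33.
The ceiling of 12 is below the equilibrium price 20, so it binds.
At P = 12: Qd = 113 - 4·12 = 65 and Qs = 2·12 - 7 = 17.
The quantity actually transacted is the short side, supply: 17.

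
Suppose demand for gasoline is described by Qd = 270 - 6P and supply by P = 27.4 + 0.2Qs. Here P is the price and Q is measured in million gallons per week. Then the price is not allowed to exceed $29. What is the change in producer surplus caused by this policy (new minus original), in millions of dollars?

Rearranging supply gives Qs = 5P - 137. Equilibrium: 270 - 6P = 5P - 137, so 407 = 11P and P* = 37, Q* = 48.
Because the ceiling (29) lies below the market-clearing price, it is binding.
At P = 29: Qd = 270 - 6·29 = 96 and Qs = 5·29 - 137 = 8.
Producer surplus without the control is ½ · (37 - 27.4) · 48 = 230.4.
With the ceiling, producers sell 8 units at 29, so PS = ½ · (29 - 27.4) · 8 = 6.4.
Change in producer surplus = 6.4 - 230.4 = -224.

-224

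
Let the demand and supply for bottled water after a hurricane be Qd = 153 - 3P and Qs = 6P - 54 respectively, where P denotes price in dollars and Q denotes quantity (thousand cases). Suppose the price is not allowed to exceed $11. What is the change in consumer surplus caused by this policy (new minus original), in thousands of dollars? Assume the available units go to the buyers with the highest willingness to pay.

-720

Without the control the market clears where 153 - 3P = 6P - 54, i.e. P* = 23 and Q* = 84.
Because the ceiling (11) lies below the market-clearing price, it is binding.
At P = 11: Qd = 153 - 3·11 = 120 and Qs = 6·11 - 54 = 12.
Consumer surplus without the control is ½ · (51 - 23) · 84 = 1176.
With the ceiling, 12 units are sold at 11 (assume they go to the highest-value buyers). The demand price at Q = 12 is 47, so CS = ½ · [(51 - 11) + (47 - 11)] · 12 = 456.
Change in consumer surplus = 456 - 1176 = -720.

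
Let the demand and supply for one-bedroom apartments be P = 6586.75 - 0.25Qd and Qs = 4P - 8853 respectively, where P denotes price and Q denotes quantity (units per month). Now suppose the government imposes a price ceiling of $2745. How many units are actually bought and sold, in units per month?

Rearranging demand gives Qd = 26347 - 4P. Setting quantity demanded equal to quantity supplied, 26347 - 4P = 4P - 8853, gives P* = 4400 and Q* = 8747.
The ceiling of 2745 is below the equilibrium price 4400, so it binds.
At P = 2745: Qd = 26347 - 4·2745 = 15367 and Qs = 4·2745 - 8853 = 2127.
The quantity actually transacted is the short side, supply: 2127.

2127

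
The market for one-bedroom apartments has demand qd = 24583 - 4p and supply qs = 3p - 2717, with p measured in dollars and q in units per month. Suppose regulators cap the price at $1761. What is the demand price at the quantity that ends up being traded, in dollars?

5504.25

In a free market, 24583 - 4p = 3p - 2717 gives the equilibrium p* = 3900, q* = 8983.
Since 1761 < 3900, the ceiling is binding.
At p = 1761: qd = 24583 - 4·1761 = 17539 and qs = 3·1761 - 2717 = 2566.
Only 2566 units reach the market. On the demand curve, the marginal buyer's willingness to pay at q = 2566 is (24583 - 2566)/4 = 5504.25.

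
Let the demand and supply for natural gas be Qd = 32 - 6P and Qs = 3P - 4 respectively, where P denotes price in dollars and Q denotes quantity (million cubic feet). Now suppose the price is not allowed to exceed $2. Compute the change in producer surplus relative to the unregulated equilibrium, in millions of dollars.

Without the control the market clears where 32 - 6P = 3P - 4, i.e. P* = 4 and Q* = 8.
The ceiling of 2 is below the equilibrium price 4, so it binds.
At P = 2: Qd = 32 - 6·2 = 20 and Qs = 3·2 - 4 = 2.
Producer surplus without the control is ½ · (4 - 4/3) · 8 = 32/3.
With the ceiling, producers sell 2 units at 2, so PS = ½ · (2 - 4/3) · 2 = 2/3.
Change in producer surplus = 2/3 - 32/3 = -10.

-10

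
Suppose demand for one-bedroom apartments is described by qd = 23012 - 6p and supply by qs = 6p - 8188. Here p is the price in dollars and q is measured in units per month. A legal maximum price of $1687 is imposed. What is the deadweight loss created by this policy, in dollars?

5001414

Setting quantity demanded equal to quantity supplied, 23012 - 6p = 6p - 8188, gives p* = 2600 and q* = 7412.
The ceiling of 1687 is below the equilibrium price 2600, so it binds.
At p = 1687: qd = 23012 - 6·1687 = 12890 and qs = 6·1687 - 8188 = 1934.
Quantity traded falls to 1934. At q = 1934 the demand price is (23012 - 1934)/6 = 3513 and the supply price is (8188 + 1934)/6 = 1687.
Deadweight loss = ½ · (3513 - 1687) · (7412 - 1934) = ½ · 1826 · 5478 = 5001414.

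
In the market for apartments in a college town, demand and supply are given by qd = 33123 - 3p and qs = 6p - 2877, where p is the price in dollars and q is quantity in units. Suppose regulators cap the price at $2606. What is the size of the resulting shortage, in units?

Without the control the market clears where 33123 - 3p = 6p - 2877, i.e. p* = 4000 and q* = 21123.
The ceiling of 2606 is below the equilibrium price 4000, so it binds.
At p = 2606: qd = 33123 - 3·2606 = 25305 and qs = 6·2606 - 2877 = 12759.
Shortage = qd - qs = 25305 - 12759 = 12546.

12546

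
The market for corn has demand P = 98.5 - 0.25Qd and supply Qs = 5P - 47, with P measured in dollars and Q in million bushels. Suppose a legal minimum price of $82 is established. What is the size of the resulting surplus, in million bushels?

297

Rearranging demand gives Qd = 394 - 4P. In a free market, 394 - 4P = 5P - 47 gives the equilibrium P* = 49, Q* = 198.
Because the floor (82) lies above the market-clearing price, it is binding.
At P = 82: Qd = 394 - 4·82 = 66 and Qs = 5·82 - 47 = 363.
Surplus = Qs - Qd = 363 - 66 = 297.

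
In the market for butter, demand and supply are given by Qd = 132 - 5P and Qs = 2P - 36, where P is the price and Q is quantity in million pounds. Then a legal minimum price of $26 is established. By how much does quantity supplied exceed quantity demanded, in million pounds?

14

Without the control the market clears where 132 - 5P = 2P - 36, i.e. P* = 24 and Q* = 12.
Since 26 > 24, the floor is binding.
At P = 26: Qd = 132 - 5·26 = 2 and Qs = 2·26 - 36 = 16.
Surplus = Qs - Qd = 16 - 2 = 14.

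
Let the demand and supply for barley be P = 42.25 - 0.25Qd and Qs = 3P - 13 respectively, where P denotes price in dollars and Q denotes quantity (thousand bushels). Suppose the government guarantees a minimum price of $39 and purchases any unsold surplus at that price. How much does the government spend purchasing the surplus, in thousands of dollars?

3549

Rearranging demand gives Qd = 169 - 4P. Without the control the market clears where 169 - 4P = 3P - 13, i.e. P* = 26 and Q* = 65.
Because the floor (39) lies above the market-clearing price, it is binding.
At P = 39: Qd = 169 - 4·39 = 13 and Qs = 3·39 - 13 = 104.
Surplus = Qs - Qd = 91.
Government expenditure = surplus × support price = 91 × 39 = 3549.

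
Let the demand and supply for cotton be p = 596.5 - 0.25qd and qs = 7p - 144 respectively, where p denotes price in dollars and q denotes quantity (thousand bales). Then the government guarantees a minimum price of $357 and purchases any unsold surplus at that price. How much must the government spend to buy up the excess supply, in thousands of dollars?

Rearranging demand gives qd = 2386 - 4p. Setting quantity demanded equal to quantity supplied, 2386 - 4p = 7p - 144, gives p* = 230 and q* = 1466.
The floor of 357 is above the equilibrium price 230, so it binds.
At p = 357: qd = 2386 - 4·357 = 958 and qs = 7·357 - 144 = 2355.
Surplus = qs - qd = 1397.
Government expenditure = surplus × support price = 1397 × 357 = 498729.

498729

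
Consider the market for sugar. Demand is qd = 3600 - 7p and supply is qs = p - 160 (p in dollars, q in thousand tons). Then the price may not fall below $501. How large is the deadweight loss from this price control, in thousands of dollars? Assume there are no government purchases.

26908

Setting quantity demanded equal to quantity supplied, 3600 - 7p = p - 160, gives p* = 470 and q* = 310.
Because the floor (501) lies above the market-clearing price, it is binding.
At p = 501: qd = 3600 - 7·501 = 93 and qs = 501 - 160 = 341.
Quantity traded falls to 93. At q = 93 the demand price is (3600 - 93)/7 = 501 and the supply price is 160 + 93 = 253.
Deadweight loss = ½ · (501 - 253) · (310 - 93) = ½ · 248 · 217 = 26908.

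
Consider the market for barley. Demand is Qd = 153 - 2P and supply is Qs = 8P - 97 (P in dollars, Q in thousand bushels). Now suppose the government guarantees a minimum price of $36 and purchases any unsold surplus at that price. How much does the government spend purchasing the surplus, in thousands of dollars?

Setting quantity demanded equal to quantity supplied, 153 - 2P = 8P - 97, gives P* = 25 and Q* = 103.
Since 36 > 25, the floor is binding.
At P = 36: Qd = 153 - 2·36 = 81 and Qs = 8·36 - 97 = 191.
Surplus = Qs - Qd = 110.
Government expenditure = surplus × support price = 110 × 36 = 3960.

3960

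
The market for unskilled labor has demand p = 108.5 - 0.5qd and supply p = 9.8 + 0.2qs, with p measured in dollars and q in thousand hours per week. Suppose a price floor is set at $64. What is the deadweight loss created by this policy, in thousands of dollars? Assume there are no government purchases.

Rearranging demand gives qd = 217 - 2p; rearranging supply gives qs = 5p - 49. Without the control the market clears where 217 - 2p = 5p - 49, i.e. p* = 38 and q* = 141.
Because the floor (64) lies above the market-clearing price, it is binding.
At p = 64: qd = 217 - 2·64 = 89 and qs = 5·64 - 49 = 271.
Quantity traded falls to 89. At q = 89 the demand price is (217 - 89)/2 = 64 and the supply price is (49 + 89)/5 = 27.6.
Deadweight loss = ½ · (64 - 27.6) · (141 - 89) = ½ · 36.4 · 52 = 946.4.

946.4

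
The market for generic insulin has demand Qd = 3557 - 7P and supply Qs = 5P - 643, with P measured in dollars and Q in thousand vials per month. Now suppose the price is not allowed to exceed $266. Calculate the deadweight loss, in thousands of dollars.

30240

Setting quantity demanded equal to quantity supplied, 3557 - 7P = 5P - 643, gives P* = 350 and Q* = 1107.
The ceiling of 266 is below the equilibrium price 350, so it binds.
At P = 266: Qd = 3557 - 7·266 = 1695 and Qs = 5·266 - 643 = 687.
Quantity traded falls to 687. At Q = 687 the demand price is (3557 - 687)/7 = 410 and the supply price is (643 + 687)/5 = 266.
Deadweight loss = ½ · (410 - 266) · (1107 - 687) = ½ · 144 · 420 = 30240.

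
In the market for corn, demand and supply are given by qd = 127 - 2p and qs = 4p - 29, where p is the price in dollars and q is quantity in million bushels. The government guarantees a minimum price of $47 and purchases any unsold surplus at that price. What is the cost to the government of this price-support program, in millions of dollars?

5922

Equilibrium: 127 - 2p = 4p - 29, so 156 = 6p and p* = 26, q* = 75.
Since 47 > 26, the floor is binding.
At p = 47: qd = 127 - 2·47 = 33 and qs = 4·47 - 29 = 159.
Surplus = qs - qd = 126.
Government expenditure = surplus × support price = 126 × 47 = 5922.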